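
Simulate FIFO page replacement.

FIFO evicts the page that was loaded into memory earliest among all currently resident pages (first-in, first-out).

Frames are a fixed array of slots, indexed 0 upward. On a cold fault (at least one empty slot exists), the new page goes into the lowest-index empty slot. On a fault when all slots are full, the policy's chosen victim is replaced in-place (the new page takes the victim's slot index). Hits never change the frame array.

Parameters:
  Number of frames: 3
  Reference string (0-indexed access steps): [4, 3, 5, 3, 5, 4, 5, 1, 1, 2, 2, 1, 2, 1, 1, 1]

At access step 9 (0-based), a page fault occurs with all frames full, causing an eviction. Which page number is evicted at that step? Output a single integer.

Answer: 3

Derivation:
Step 0: ref 4 -> FAULT, frames=[4,-,-]
Step 1: ref 3 -> FAULT, frames=[4,3,-]
Step 2: ref 5 -> FAULT, frames=[4,3,5]
Step 3: ref 3 -> HIT, frames=[4,3,5]
Step 4: ref 5 -> HIT, frames=[4,3,5]
Step 5: ref 4 -> HIT, frames=[4,3,5]
Step 6: ref 5 -> HIT, frames=[4,3,5]
Step 7: ref 1 -> FAULT, evict 4, frames=[1,3,5]
Step 8: ref 1 -> HIT, frames=[1,3,5]
Step 9: ref 2 -> FAULT, evict 3, frames=[1,2,5]
At step 9: evicted page 3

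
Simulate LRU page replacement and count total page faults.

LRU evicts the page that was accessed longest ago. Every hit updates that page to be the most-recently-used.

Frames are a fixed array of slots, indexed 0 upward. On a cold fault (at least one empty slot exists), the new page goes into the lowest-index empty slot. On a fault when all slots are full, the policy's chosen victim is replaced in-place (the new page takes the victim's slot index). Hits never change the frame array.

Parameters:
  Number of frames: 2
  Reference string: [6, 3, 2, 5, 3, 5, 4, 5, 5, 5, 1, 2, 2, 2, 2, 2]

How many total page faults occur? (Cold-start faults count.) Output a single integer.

Step 0: ref 6 → FAULT, frames=[6,-]
Step 1: ref 3 → FAULT, frames=[6,3]
Step 2: ref 2 → FAULT (evict 6), frames=[2,3]
Step 3: ref 5 → FAULT (evict 3), frames=[2,5]
Step 4: ref 3 → FAULT (evict 2), frames=[3,5]
Step 5: ref 5 → HIT, frames=[3,5]
Step 6: ref 4 → FAULT (evict 3), frames=[4,5]
Step 7: ref 5 → HIT, frames=[4,5]
Step 8: ref 5 → HIT, frames=[4,5]
Step 9: ref 5 → HIT, frames=[4,5]
Step 10: ref 1 → FAULT (evict 4), frames=[1,5]
Step 11: ref 2 → FAULT (evict 5), frames=[1,2]
Step 12: ref 2 → HIT, frames=[1,2]
Step 13: ref 2 → HIT, frames=[1,2]
Step 14: ref 2 → HIT, frames=[1,2]
Step 15: ref 2 → HIT, frames=[1,2]
Total faults: 8

Answer: 8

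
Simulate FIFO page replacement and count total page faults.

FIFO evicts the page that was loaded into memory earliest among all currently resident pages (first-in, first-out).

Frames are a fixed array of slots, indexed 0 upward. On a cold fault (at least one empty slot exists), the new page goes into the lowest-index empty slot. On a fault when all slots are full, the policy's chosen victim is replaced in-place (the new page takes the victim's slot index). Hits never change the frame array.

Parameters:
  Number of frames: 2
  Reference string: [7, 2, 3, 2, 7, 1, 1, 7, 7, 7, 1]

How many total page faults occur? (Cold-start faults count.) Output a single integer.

Answer: 5

Derivation:
Step 0: ref 7 → FAULT, frames=[7,-]
Step 1: ref 2 → FAULT, frames=[7,2]
Step 2: ref 3 → FAULT (evict 7), frames=[3,2]
Step 3: ref 2 → HIT, frames=[3,2]
Step 4: ref 7 → FAULT (evict 2), frames=[3,7]
Step 5: ref 1 → FAULT (evict 3), frames=[1,7]
Step 6: ref 1 → HIT, frames=[1,7]
Step 7: ref 7 → HIT, frames=[1,7]
Step 8: ref 7 → HIT, frames=[1,7]
Step 9: ref 7 → HIT, frames=[1,7]
Step 10: ref 1 → HIT, frames=[1,7]
Total faults: 5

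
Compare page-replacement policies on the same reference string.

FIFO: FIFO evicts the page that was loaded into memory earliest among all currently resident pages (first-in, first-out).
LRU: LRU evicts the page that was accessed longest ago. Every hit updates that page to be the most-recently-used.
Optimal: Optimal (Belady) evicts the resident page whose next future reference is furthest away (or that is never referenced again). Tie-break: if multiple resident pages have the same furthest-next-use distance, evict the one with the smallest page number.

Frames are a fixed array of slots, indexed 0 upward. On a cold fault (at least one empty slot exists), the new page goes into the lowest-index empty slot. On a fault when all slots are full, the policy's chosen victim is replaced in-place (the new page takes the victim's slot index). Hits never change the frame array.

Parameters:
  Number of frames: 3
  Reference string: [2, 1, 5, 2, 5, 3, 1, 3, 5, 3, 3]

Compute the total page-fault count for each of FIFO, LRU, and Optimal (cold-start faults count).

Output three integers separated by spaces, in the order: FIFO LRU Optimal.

Answer: 4 5 4

Derivation:
--- FIFO ---
  step 0: ref 2 -> FAULT, frames=[2,-,-] (faults so far: 1)
  step 1: ref 1 -> FAULT, frames=[2,1,-] (faults so far: 2)
  step 2: ref 5 -> FAULT, frames=[2,1,5] (faults so far: 3)
  step 3: ref 2 -> HIT, frames=[2,1,5] (faults so far: 3)
  step 4: ref 5 -> HIT, frames=[2,1,5] (faults so far: 3)
  step 5: ref 3 -> FAULT, evict 2, frames=[3,1,5] (faults so far: 4)
  step 6: ref 1 -> HIT, frames=[3,1,5] (faults so far: 4)
  step 7: ref 3 -> HIT, frames=[3,1,5] (faults so far: 4)
  step 8: ref 5 -> HIT, frames=[3,1,5] (faults so far: 4)
  step 9: ref 3 -> HIT, frames=[3,1,5] (faults so far: 4)
  step 10: ref 3 -> HIT, frames=[3,1,5] (faults so far: 4)
  FIFO total faults: 4
--- LRU ---
  step 0: ref 2 -> FAULT, frames=[2,-,-] (faults so far: 1)
  step 1: ref 1 -> FAULT, frames=[2,1,-] (faults so far: 2)
  step 2: ref 5 -> FAULT, frames=[2,1,5] (faults so far: 3)
  step 3: ref 2 -> HIT, frames=[2,1,5] (faults so far: 3)
  step 4: ref 5 -> HIT, frames=[2,1,5] (faults so far: 3)
  step 5: ref 3 -> FAULT, evict 1, frames=[2,3,5] (faults so far: 4)
  step 6: ref 1 -> FAULT, evict 2, frames=[1,3,5] (faults so far: 5)
  step 7: ref 3 -> HIT, frames=[1,3,5] (faults so far: 5)
  step 8: ref 5 -> HIT, frames=[1,3,5] (faults so far: 5)
  step 9: ref 3 -> HIT, frames=[1,3,5] (faults so far: 5)
  step 10: ref 3 -> HIT, frames=[1,3,5] (faults so far: 5)
  LRU total faults: 5
--- Optimal ---
  step 0: ref 2 -> FAULT, frames=[2,-,-] (faults so far: 1)
  step 1: ref 1 -> FAULT, frames=[2,1,-] (faults so far: 2)
  step 2: ref 5 -> FAULT, frames=[2,1,5] (faults so far: 3)
  step 3: ref 2 -> HIT, frames=[2,1,5] (faults so far: 3)
  step 4: ref 5 -> HIT, frames=[2,1,5] (faults so far: 3)
  step 5: ref 3 -> FAULT, evict 2, frames=[3,1,5] (faults so far: 4)
  step 6: ref 1 -> HIT, frames=[3,1,5] (faults so far: 4)
  step 7: ref 3 -> HIT, frames=[3,1,5] (faults so far: 4)
  step 8: ref 5 -> HIT, frames=[3,1,5] (faults so far: 4)
  step 9: ref 3 -> HIT, frames=[3,1,5] (faults so far: 4)
  step 10: ref 3 -> HIT, frames=[3,1,5] (faults so far: 4)
  Optimal total faults: 4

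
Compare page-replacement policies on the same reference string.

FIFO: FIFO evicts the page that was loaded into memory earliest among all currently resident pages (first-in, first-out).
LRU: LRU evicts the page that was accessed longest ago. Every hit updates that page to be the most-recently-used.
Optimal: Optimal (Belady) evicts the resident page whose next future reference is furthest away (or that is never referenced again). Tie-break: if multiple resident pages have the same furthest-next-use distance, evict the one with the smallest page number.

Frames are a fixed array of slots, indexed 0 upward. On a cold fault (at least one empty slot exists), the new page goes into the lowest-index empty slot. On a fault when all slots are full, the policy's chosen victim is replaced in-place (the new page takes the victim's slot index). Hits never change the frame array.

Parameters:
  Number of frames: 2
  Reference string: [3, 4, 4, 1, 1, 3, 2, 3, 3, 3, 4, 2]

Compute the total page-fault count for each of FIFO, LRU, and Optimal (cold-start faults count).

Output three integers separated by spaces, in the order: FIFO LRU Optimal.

Answer: 6 7 5

Derivation:
--- FIFO ---
  step 0: ref 3 -> FAULT, frames=[3,-] (faults so far: 1)
  step 1: ref 4 -> FAULT, frames=[3,4] (faults so far: 2)
  step 2: ref 4 -> HIT, frames=[3,4] (faults so far: 2)
  step 3: ref 1 -> FAULT, evict 3, frames=[1,4] (faults so far: 3)
  step 4: ref 1 -> HIT, frames=[1,4] (faults so far: 3)
  step 5: ref 3 -> FAULT, evict 4, frames=[1,3] (faults so far: 4)
  step 6: ref 2 -> FAULT, evict 1, frames=[2,3] (faults so far: 5)
  step 7: ref 3 -> HIT, frames=[2,3] (faults so far: 5)
  step 8: ref 3 -> HIT, frames=[2,3] (faults so far: 5)
  step 9: ref 3 -> HIT, frames=[2,3] (faults so far: 5)
  step 10: ref 4 -> FAULT, evict 3, frames=[2,4] (faults so far: 6)
  step 11: ref 2 -> HIT, frames=[2,4] (faults so far: 6)
  FIFO total faults: 6
--- LRU ---
  step 0: ref 3 -> FAULT, frames=[3,-] (faults so far: 1)
  step 1: ref 4 -> FAULT, frames=[3,4] (faults so far: 2)
  step 2: ref 4 -> HIT, frames=[3,4] (faults so far: 2)
  step 3: ref 1 -> FAULT, evict 3, frames=[1,4] (faults so far: 3)
  step 4: ref 1 -> HIT, frames=[1,4] (faults so far: 3)
  step 5: ref 3 -> FAULT, evict 4, frames=[1,3] (faults so far: 4)
  step 6: ref 2 -> FAULT, evict 1, frames=[2,3] (faults so far: 5)
  step 7: ref 3 -> HIT, frames=[2,3] (faults so far: 5)
  step 8: ref 3 -> HIT, frames=[2,3] (faults so far: 5)
  step 9: ref 3 -> HIT, frames=[2,3] (faults so far: 5)
  step 10: ref 4 -> FAULT, evict 2, frames=[4,3] (faults so far: 6)
  step 11: ref 2 -> FAULT, evict 3, frames=[4,2] (faults so far: 7)
  LRU total faults: 7
--- Optimal ---
  step 0: ref 3 -> FAULT, frames=[3,-] (faults so far: 1)
  step 1: ref 4 -> FAULT, frames=[3,4] (faults so far: 2)
  step 2: ref 4 -> HIT, frames=[3,4] (faults so far: 2)
  step 3: ref 1 -> FAULT, evict 4, frames=[3,1] (faults so far: 3)
  step 4: ref 1 -> HIT, frames=[3,1] (faults so far: 3)
  step 5: ref 3 -> HIT, frames=[3,1] (faults so far: 3)
  step 6: ref 2 -> FAULT, evict 1, frames=[3,2] (faults so far: 4)
  step 7: ref 3 -> HIT, frames=[3,2] (faults so far: 4)
  step 8: ref 3 -> HIT, frames=[3,2] (faults so far: 4)
  step 9: ref 3 -> HIT, frames=[3,2] (faults so far: 4)
  step 10: ref 4 -> FAULT, evict 3, frames=[4,2] (faults so far: 5)
  step 11: ref 2 -> HIT, frames=[4,2] (faults so far: 5)
  Optimal total faults: 5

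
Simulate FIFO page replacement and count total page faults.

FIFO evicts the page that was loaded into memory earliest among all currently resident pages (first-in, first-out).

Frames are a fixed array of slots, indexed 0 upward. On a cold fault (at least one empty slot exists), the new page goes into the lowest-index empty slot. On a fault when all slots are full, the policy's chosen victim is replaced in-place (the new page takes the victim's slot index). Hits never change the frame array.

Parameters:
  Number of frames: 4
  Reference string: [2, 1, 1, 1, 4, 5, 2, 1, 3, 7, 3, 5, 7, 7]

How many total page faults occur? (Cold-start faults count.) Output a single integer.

Step 0: ref 2 → FAULT, frames=[2,-,-,-]
Step 1: ref 1 → FAULT, frames=[2,1,-,-]
Step 2: ref 1 → HIT, frames=[2,1,-,-]
Step 3: ref 1 → HIT, frames=[2,1,-,-]
Step 4: ref 4 → FAULT, frames=[2,1,4,-]
Step 5: ref 5 → FAULT, frames=[2,1,4,5]
Step 6: ref 2 → HIT, frames=[2,1,4,5]
Step 7: ref 1 → HIT, frames=[2,1,4,5]
Step 8: ref 3 → FAULT (evict 2), frames=[3,1,4,5]
Step 9: ref 7 → FAULT (evict 1), frames=[3,7,4,5]
Step 10: ref 3 → HIT, frames=[3,7,4,5]
Step 11: ref 5 → HIT, frames=[3,7,4,5]
Step 12: ref 7 → HIT, frames=[3,7,4,5]
Step 13: ref 7 → HIT, frames=[3,7,4,5]
Total faults: 6

Answer: 6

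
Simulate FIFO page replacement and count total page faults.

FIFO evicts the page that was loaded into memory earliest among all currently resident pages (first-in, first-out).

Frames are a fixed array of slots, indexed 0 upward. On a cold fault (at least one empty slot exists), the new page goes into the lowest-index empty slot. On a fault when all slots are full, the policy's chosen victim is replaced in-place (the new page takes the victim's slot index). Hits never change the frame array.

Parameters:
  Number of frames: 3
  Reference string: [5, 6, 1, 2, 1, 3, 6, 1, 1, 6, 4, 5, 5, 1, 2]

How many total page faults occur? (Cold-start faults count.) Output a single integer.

Answer: 10

Derivation:
Step 0: ref 5 → FAULT, frames=[5,-,-]
Step 1: ref 6 → FAULT, frames=[5,6,-]
Step 2: ref 1 → FAULT, frames=[5,6,1]
Step 3: ref 2 → FAULT (evict 5), frames=[2,6,1]
Step 4: ref 1 → HIT, frames=[2,6,1]
Step 5: ref 3 → FAULT (evict 6), frames=[2,3,1]
Step 6: ref 6 → FAULT (evict 1), frames=[2,3,6]
Step 7: ref 1 → FAULT (evict 2), frames=[1,3,6]
Step 8: ref 1 → HIT, frames=[1,3,6]
Step 9: ref 6 → HIT, frames=[1,3,6]
Step 10: ref 4 → FAULT (evict 3), frames=[1,4,6]
Step 11: ref 5 → FAULT (evict 6), frames=[1,4,5]
Step 12: ref 5 → HIT, frames=[1,4,5]
Step 13: ref 1 → HIT, frames=[1,4,5]
Step 14: ref 2 → FAULT (evict 1), frames=[2,4,5]
Total faults: 10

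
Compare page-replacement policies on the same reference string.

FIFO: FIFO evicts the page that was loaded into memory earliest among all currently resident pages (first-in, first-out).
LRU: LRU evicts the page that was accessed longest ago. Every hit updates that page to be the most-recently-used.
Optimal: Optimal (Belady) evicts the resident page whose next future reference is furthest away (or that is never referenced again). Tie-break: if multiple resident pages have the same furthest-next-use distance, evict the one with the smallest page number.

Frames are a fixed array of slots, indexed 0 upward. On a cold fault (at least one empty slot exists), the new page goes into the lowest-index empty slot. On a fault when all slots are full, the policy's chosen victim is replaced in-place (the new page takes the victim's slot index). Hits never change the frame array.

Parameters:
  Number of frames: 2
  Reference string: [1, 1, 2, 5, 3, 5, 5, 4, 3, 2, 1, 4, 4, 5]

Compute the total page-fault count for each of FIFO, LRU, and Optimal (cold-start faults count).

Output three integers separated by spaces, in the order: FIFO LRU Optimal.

Answer: 9 10 8

Derivation:
--- FIFO ---
  step 0: ref 1 -> FAULT, frames=[1,-] (faults so far: 1)
  step 1: ref 1 -> HIT, frames=[1,-] (faults so far: 1)
  step 2: ref 2 -> FAULT, frames=[1,2] (faults so far: 2)
  step 3: ref 5 -> FAULT, evict 1, frames=[5,2] (faults so far: 3)
  step 4: ref 3 -> FAULT, evict 2, frames=[5,3] (faults so far: 4)
  step 5: ref 5 -> HIT, frames=[5,3] (faults so far: 4)
  step 6: ref 5 -> HIT, frames=[5,3] (faults so far: 4)
  step 7: ref 4 -> FAULT, evict 5, frames=[4,3] (faults so far: 5)
  step 8: ref 3 -> HIT, frames=[4,3] (faults so far: 5)
  step 9: ref 2 -> FAULT, evict 3, frames=[4,2] (faults so far: 6)
  step 10: ref 1 -> FAULT, evict 4, frames=[1,2] (faults so far: 7)
  step 11: ref 4 -> FAULT, evict 2, frames=[1,4] (faults so far: 8)
  step 12: ref 4 -> HIT, frames=[1,4] (faults so far: 8)
  step 13: ref 5 -> FAULT, evict 1, frames=[5,4] (faults so far: 9)
  FIFO total faults: 9
--- LRU ---
  step 0: ref 1 -> FAULT, frames=[1,-] (faults so far: 1)
  step 1: ref 1 -> HIT, frames=[1,-] (faults so far: 1)
  step 2: ref 2 -> FAULT, frames=[1,2] (faults so far: 2)
  step 3: ref 5 -> FAULT, evict 1, frames=[5,2] (faults so far: 3)
  step 4: ref 3 -> FAULT, evict 2, frames=[5,3] (faults so far: 4)
  step 5: ref 5 -> HIT, frames=[5,3] (faults so far: 4)
  step 6: ref 5 -> HIT, frames=[5,3] (faults so far: 4)
  step 7: ref 4 -> FAULT, evict 3, frames=[5,4] (faults so far: 5)
  step 8: ref 3 -> FAULT, evict 5, frames=[3,4] (faults so far: 6)
  step 9: ref 2 -> FAULT, evict 4, frames=[3,2] (faults so far: 7)
  step 10: ref 1 -> FAULT, evict 3, frames=[1,2] (faults so far: 8)
  step 11: ref 4 -> FAULT, evict 2, frames=[1,4] (faults so far: 9)
  step 12: ref 4 -> HIT, frames=[1,4] (faults so far: 9)
  step 13: ref 5 -> FAULT, evict 1, frames=[5,4] (faults so far: 10)
  LRU total faults: 10
--- Optimal ---
  step 0: ref 1 -> FAULT, frames=[1,-] (faults so far: 1)
  step 1: ref 1 -> HIT, frames=[1,-] (faults so far: 1)
  step 2: ref 2 -> FAULT, frames=[1,2] (faults so far: 2)
  step 3: ref 5 -> FAULT, evict 1, frames=[5,2] (faults so far: 3)
  step 4: ref 3 -> FAULT, evict 2, frames=[5,3] (faults so far: 4)
  step 5: ref 5 -> HIT, frames=[5,3] (faults so far: 4)
  step 6: ref 5 -> HIT, frames=[5,3] (faults so far: 4)
  step 7: ref 4 -> FAULT, evict 5, frames=[4,3] (faults so far: 5)
  step 8: ref 3 -> HIT, frames=[4,3] (faults so far: 5)
  step 9: ref 2 -> FAULT, evict 3, frames=[4,2] (faults so far: 6)
  step 10: ref 1 -> FAULT, evict 2, frames=[4,1] (faults so far: 7)
  step 11: ref 4 -> HIT, frames=[4,1] (faults so far: 7)
  step 12: ref 4 -> HIT, frames=[4,1] (faults so far: 7)
  step 13: ref 5 -> FAULT, evict 1, frames=[4,5] (faults so far: 8)
  Optimal total faults: 8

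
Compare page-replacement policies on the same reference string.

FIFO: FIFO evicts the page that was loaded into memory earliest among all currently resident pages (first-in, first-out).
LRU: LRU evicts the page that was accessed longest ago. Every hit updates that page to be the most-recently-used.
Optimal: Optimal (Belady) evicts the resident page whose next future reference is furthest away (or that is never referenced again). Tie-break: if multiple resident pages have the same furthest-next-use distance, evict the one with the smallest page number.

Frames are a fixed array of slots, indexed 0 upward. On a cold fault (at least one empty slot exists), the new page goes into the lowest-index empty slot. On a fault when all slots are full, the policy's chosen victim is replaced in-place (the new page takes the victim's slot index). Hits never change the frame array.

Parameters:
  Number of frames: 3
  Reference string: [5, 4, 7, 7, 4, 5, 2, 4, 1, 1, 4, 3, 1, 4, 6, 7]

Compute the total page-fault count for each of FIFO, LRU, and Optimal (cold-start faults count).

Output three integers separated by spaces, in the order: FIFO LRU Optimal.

Answer: 9 8 8

Derivation:
--- FIFO ---
  step 0: ref 5 -> FAULT, frames=[5,-,-] (faults so far: 1)
  step 1: ref 4 -> FAULT, frames=[5,4,-] (faults so far: 2)
  step 2: ref 7 -> FAULT, frames=[5,4,7] (faults so far: 3)
  step 3: ref 7 -> HIT, frames=[5,4,7] (faults so far: 3)
  step 4: ref 4 -> HIT, frames=[5,4,7] (faults so far: 3)
  step 5: ref 5 -> HIT, frames=[5,4,7] (faults so far: 3)
  step 6: ref 2 -> FAULT, evict 5, frames=[2,4,7] (faults so far: 4)
  step 7: ref 4 -> HIT, frames=[2,4,7] (faults so far: 4)
  step 8: ref 1 -> FAULT, evict 4, frames=[2,1,7] (faults so far: 5)
  step 9: ref 1 -> HIT, frames=[2,1,7] (faults so far: 5)
  step 10: ref 4 -> FAULT, evict 7, frames=[2,1,4] (faults so far: 6)
  step 11: ref 3 -> FAULT, evict 2, frames=[3,1,4] (faults so far: 7)
  step 12: ref 1 -> HIT, frames=[3,1,4] (faults so far: 7)
  step 13: ref 4 -> HIT, frames=[3,1,4] (faults so far: 7)
  step 14: ref 6 -> FAULT, evict 1, frames=[3,6,4] (faults so far: 8)
  step 15: ref 7 -> FAULT, evict 4, frames=[3,6,7] (faults so far: 9)
  FIFO total faults: 9
--- LRU ---
  step 0: ref 5 -> FAULT, frames=[5,-,-] (faults so far: 1)
  step 1: ref 4 -> FAULT, frames=[5,4,-] (faults so far: 2)
  step 2: ref 7 -> FAULT, frames=[5,4,7] (faults so far: 3)
  step 3: ref 7 -> HIT, frames=[5,4,7] (faults so far: 3)
  step 4: ref 4 -> HIT, frames=[5,4,7] (faults so far: 3)
  step 5: ref 5 -> HIT, frames=[5,4,7] (faults so far: 3)
  step 6: ref 2 -> FAULT, evict 7, frames=[5,4,2] (faults so far: 4)
  step 7: ref 4 -> HIT, frames=[5,4,2] (faults so far: 4)
  step 8: ref 1 -> FAULT, evict 5, frames=[1,4,2] (faults so far: 5)
  step 9: ref 1 -> HIT, frames=[1,4,2] (faults so far: 5)
  step 10: ref 4 -> HIT, frames=[1,4,2] (faults so far: 5)
  step 11: ref 3 -> FAULT, evict 2, frames=[1,4,3] (faults so far: 6)
  step 12: ref 1 -> HIT, frames=[1,4,3] (faults so far: 6)
  step 13: ref 4 -> HIT, frames=[1,4,3] (faults so far: 6)
  step 14: ref 6 -> FAULT, evict 3, frames=[1,4,6] (faults so far: 7)
  step 15: ref 7 -> FAULT, evict 1, frames=[7,4,6] (faults so far: 8)
  LRU total faults: 8
--- Optimal ---
  step 0: ref 5 -> FAULT, frames=[5,-,-] (faults so far: 1)
  step 1: ref 4 -> FAULT, frames=[5,4,-] (faults so far: 2)
  step 2: ref 7 -> FAULT, frames=[5,4,7] (faults so far: 3)
  step 3: ref 7 -> HIT, frames=[5,4,7] (faults so far: 3)
  step 4: ref 4 -> HIT, frames=[5,4,7] (faults so far: 3)
  step 5: ref 5 -> HIT, frames=[5,4,7] (faults so far: 3)
  step 6: ref 2 -> FAULT, evict 5, frames=[2,4,7] (faults so far: 4)
  step 7: ref 4 -> HIT, frames=[2,4,7] (faults so far: 4)
  step 8: ref 1 -> FAULT, evict 2, frames=[1,4,7] (faults so far: 5)
  step 9: ref 1 -> HIT, frames=[1,4,7] (faults so far: 5)
  step 10: ref 4 -> HIT, frames=[1,4,7] (faults so far: 5)
  step 11: ref 3 -> FAULT, evict 7, frames=[1,4,3] (faults so far: 6)
  step 12: ref 1 -> HIT, frames=[1,4,3] (faults so far: 6)
  step 13: ref 4 -> HIT, frames=[1,4,3] (faults so far: 6)
  step 14: ref 6 -> FAULT, evict 1, frames=[6,4,3] (faults so far: 7)
  step 15: ref 7 -> FAULT, evict 3, frames=[6,4,7] (faults so far: 8)
  Optimal total faults: 8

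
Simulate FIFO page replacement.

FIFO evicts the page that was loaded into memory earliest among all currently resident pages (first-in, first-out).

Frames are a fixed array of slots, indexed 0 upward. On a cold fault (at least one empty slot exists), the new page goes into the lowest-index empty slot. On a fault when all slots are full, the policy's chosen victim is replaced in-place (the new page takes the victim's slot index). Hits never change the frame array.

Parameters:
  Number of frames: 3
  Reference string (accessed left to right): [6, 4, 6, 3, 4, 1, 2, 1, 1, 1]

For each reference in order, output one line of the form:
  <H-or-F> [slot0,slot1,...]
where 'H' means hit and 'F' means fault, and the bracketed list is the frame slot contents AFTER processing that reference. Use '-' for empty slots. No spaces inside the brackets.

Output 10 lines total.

F [6,-,-]
F [6,4,-]
H [6,4,-]
F [6,4,3]
H [6,4,3]
F [1,4,3]
F [1,2,3]
H [1,2,3]
H [1,2,3]
H [1,2,3]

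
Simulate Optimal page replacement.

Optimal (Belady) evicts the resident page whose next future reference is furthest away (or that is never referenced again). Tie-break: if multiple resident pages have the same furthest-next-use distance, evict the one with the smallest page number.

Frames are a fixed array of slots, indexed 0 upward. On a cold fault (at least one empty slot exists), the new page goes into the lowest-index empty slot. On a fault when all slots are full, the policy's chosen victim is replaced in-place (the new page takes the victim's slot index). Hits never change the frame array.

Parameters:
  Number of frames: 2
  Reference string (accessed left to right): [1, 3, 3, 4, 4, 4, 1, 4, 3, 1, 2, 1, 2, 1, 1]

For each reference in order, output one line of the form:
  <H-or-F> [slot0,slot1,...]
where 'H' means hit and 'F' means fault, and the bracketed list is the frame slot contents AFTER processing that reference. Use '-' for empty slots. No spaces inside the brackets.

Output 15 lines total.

F [1,-]
F [1,3]
H [1,3]
F [1,4]
H [1,4]
H [1,4]
H [1,4]
H [1,4]
F [1,3]
H [1,3]
F [1,2]
H [1,2]
H [1,2]
H [1,2]
H [1,2]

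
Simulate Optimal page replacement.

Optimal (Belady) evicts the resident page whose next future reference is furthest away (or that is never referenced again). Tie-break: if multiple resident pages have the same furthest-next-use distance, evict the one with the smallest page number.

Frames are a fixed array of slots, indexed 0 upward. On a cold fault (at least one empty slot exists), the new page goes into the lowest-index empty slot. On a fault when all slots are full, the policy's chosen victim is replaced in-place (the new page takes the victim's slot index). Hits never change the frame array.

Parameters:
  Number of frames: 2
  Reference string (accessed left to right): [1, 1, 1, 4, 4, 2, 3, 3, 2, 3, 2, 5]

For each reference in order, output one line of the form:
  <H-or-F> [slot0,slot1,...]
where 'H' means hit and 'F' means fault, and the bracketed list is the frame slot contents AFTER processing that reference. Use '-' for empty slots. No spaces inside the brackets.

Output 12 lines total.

F [1,-]
H [1,-]
H [1,-]
F [1,4]
H [1,4]
F [2,4]
F [2,3]
H [2,3]
H [2,3]
H [2,3]
H [2,3]
F [5,3]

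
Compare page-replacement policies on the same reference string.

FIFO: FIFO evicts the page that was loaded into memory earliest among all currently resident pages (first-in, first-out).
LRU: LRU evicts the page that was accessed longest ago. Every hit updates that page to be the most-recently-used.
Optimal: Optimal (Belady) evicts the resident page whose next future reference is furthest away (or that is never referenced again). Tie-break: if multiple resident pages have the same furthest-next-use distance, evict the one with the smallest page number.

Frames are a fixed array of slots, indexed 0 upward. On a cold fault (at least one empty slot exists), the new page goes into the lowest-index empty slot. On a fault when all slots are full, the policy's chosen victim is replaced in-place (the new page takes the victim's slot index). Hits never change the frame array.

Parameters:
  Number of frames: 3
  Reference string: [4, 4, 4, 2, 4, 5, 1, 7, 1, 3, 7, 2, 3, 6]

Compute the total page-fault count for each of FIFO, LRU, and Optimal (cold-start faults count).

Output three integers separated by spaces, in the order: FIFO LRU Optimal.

--- FIFO ---
  step 0: ref 4 -> FAULT, frames=[4,-,-] (faults so far: 1)
  step 1: ref 4 -> HIT, frames=[4,-,-] (faults so far: 1)
  step 2: ref 4 -> HIT, frames=[4,-,-] (faults so far: 1)
  step 3: ref 2 -> FAULT, frames=[4,2,-] (faults so far: 2)
  step 4: ref 4 -> HIT, frames=[4,2,-] (faults so far: 2)
  step 5: ref 5 -> FAULT, frames=[4,2,5] (faults so far: 3)
  step 6: ref 1 -> FAULT, evict 4, frames=[1,2,5] (faults so far: 4)
  step 7: ref 7 -> FAULT, evict 2, frames=[1,7,5] (faults so far: 5)
  step 8: ref 1 -> HIT, frames=[1,7,5] (faults so far: 5)
  step 9: ref 3 -> FAULT, evict 5, frames=[1,7,3] (faults so far: 6)
  step 10: ref 7 -> HIT, frames=[1,7,3] (faults so far: 6)
  step 11: ref 2 -> FAULT, evict 1, frames=[2,7,3] (faults so far: 7)
  step 12: ref 3 -> HIT, frames=[2,7,3] (faults so far: 7)
  step 13: ref 6 -> FAULT, evict 7, frames=[2,6,3] (faults so far: 8)
  FIFO total faults: 8
--- LRU ---
  step 0: ref 4 -> FAULT, frames=[4,-,-] (faults so far: 1)
  step 1: ref 4 -> HIT, frames=[4,-,-] (faults so far: 1)
  step 2: ref 4 -> HIT, frames=[4,-,-] (faults so far: 1)
  step 3: ref 2 -> FAULT, frames=[4,2,-] (faults so far: 2)
  step 4: ref 4 -> HIT, frames=[4,2,-] (faults so far: 2)
  step 5: ref 5 -> FAULT, frames=[4,2,5] (faults so far: 3)
  step 6: ref 1 -> FAULT, evict 2, frames=[4,1,5] (faults so far: 4)
  step 7: ref 7 -> FAULT, evict 4, frames=[7,1,5] (faults so far: 5)
  step 8: ref 1 -> HIT, frames=[7,1,5] (faults so far: 5)
  step 9: ref 3 -> FAULT, evict 5, frames=[7,1,3] (faults so far: 6)
  step 10: ref 7 -> HIT, frames=[7,1,3] (faults so far: 6)
  step 11: ref 2 -> FAULT, evict 1, frames=[7,2,3] (faults so far: 7)
  step 12: ref 3 -> HIT, frames=[7,2,3] (faults so far: 7)
  step 13: ref 6 -> FAULT, evict 7, frames=[6,2,3] (faults so far: 8)
  LRU total faults: 8
--- Optimal ---
  step 0: ref 4 -> FAULT, frames=[4,-,-] (faults so far: 1)
  step 1: ref 4 -> HIT, frames=[4,-,-] (faults so far: 1)
  step 2: ref 4 -> HIT, frames=[4,-,-] (faults so far: 1)
  step 3: ref 2 -> FAULT, frames=[4,2,-] (faults so far: 2)
  step 4: ref 4 -> HIT, frames=[4,2,-] (faults so far: 2)
  step 5: ref 5 -> FAULT, frames=[4,2,5] (faults so far: 3)
  step 6: ref 1 -> FAULT, evict 4, frames=[1,2,5] (faults so far: 4)
  step 7: ref 7 -> FAULT, evict 5, frames=[1,2,7] (faults so far: 5)
  step 8: ref 1 -> HIT, frames=[1,2,7] (faults so far: 5)
  step 9: ref 3 -> FAULT, evict 1, frames=[3,2,7] (faults so far: 6)
  step 10: ref 7 -> HIT, frames=[3,2,7] (faults so far: 6)
  step 11: ref 2 -> HIT, frames=[3,2,7] (faults so far: 6)
  step 12: ref 3 -> HIT, frames=[3,2,7] (faults so far: 6)
  step 13: ref 6 -> FAULT, evict 2, frames=[3,6,7] (faults so far: 7)
  Optimal total faults: 7

Answer: 8 8 7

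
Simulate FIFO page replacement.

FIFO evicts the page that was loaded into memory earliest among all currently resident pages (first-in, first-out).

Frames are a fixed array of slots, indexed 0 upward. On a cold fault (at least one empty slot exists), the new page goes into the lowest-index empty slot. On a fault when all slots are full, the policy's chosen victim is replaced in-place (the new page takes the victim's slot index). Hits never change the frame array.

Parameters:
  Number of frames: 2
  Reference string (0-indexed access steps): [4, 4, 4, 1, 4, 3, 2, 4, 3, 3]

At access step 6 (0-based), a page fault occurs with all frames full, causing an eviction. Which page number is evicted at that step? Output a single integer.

Answer: 1

Derivation:
Step 0: ref 4 -> FAULT, frames=[4,-]
Step 1: ref 4 -> HIT, frames=[4,-]
Step 2: ref 4 -> HIT, frames=[4,-]
Step 3: ref 1 -> FAULT, frames=[4,1]
Step 4: ref 4 -> HIT, frames=[4,1]
Step 5: ref 3 -> FAULT, evict 4, frames=[3,1]
Step 6: ref 2 -> FAULT, evict 1, frames=[3,2]
At step 6: evicted page 1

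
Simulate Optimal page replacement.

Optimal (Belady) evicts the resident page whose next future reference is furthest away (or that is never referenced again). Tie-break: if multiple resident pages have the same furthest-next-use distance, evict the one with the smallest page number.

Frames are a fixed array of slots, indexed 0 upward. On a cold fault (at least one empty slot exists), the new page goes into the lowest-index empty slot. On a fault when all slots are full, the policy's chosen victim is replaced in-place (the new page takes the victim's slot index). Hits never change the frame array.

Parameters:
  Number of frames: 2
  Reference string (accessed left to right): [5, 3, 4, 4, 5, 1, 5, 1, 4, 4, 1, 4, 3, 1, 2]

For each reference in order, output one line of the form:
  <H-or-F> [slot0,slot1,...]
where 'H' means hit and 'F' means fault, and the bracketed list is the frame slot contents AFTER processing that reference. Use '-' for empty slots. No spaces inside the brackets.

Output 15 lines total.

F [5,-]
F [5,3]
F [5,4]
H [5,4]
H [5,4]
F [5,1]
H [5,1]
H [5,1]
F [4,1]
H [4,1]
H [4,1]
H [4,1]
F [3,1]
H [3,1]
F [3,2]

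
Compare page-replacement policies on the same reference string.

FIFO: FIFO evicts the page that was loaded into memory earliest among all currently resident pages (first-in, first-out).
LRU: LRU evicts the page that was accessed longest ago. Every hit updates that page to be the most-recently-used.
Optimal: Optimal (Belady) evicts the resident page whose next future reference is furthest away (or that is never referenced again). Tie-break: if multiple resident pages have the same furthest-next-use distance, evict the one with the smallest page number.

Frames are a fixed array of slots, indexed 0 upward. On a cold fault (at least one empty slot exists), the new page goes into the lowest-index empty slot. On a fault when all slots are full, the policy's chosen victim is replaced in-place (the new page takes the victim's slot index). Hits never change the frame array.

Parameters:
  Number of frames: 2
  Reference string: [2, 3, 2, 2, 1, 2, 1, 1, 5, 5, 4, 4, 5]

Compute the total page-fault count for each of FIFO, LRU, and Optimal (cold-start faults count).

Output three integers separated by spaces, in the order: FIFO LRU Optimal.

--- FIFO ---
  step 0: ref 2 -> FAULT, frames=[2,-] (faults so far: 1)
  step 1: ref 3 -> FAULT, frames=[2,3] (faults so far: 2)
  step 2: ref 2 -> HIT, frames=[2,3] (faults so far: 2)
  step 3: ref 2 -> HIT, frames=[2,3] (faults so far: 2)
  step 4: ref 1 -> FAULT, evict 2, frames=[1,3] (faults so far: 3)
  step 5: ref 2 -> FAULT, evict 3, frames=[1,2] (faults so far: 4)
  step 6: ref 1 -> HIT, frames=[1,2] (faults so far: 4)
  step 7: ref 1 -> HIT, frames=[1,2] (faults so far: 4)
  step 8: ref 5 -> FAULT, evict 1, frames=[5,2] (faults so far: 5)
  step 9: ref 5 -> HIT, frames=[5,2] (faults so far: 5)
  step 10: ref 4 -> FAULT, evict 2, frames=[5,4] (faults so far: 6)
  step 11: ref 4 -> HIT, frames=[5,4] (faults so far: 6)
  step 12: ref 5 -> HIT, frames=[5,4] (faults so far: 6)
  FIFO total faults: 6
--- LRU ---
  step 0: ref 2 -> FAULT, frames=[2,-] (faults so far: 1)
  step 1: ref 3 -> FAULT, frames=[2,3] (faults so far: 2)
  step 2: ref 2 -> HIT, frames=[2,3] (faults so far: 2)
  step 3: ref 2 -> HIT, frames=[2,3] (faults so far: 2)
  step 4: ref 1 -> FAULT, evict 3, frames=[2,1] (faults so far: 3)
  step 5: ref 2 -> HIT, frames=[2,1] (faults so far: 3)
  step 6: ref 1 -> HIT, frames=[2,1] (faults so far: 3)
  step 7: ref 1 -> HIT, frames=[2,1] (faults so far: 3)
  step 8: ref 5 -> FAULT, evict 2, frames=[5,1] (faults so far: 4)
  step 9: ref 5 -> HIT, frames=[5,1] (faults so far: 4)
  step 10: ref 4 -> FAULT, evict 1, frames=[5,4] (faults so far: 5)
  step 11: ref 4 -> HIT, frames=[5,4] (faults so far: 5)
  step 12: ref 5 -> HIT, frames=[5,4] (faults so far: 5)
  LRU total faults: 5
--- Optimal ---
  step 0: ref 2 -> FAULT, frames=[2,-] (faults so far: 1)
  step 1: ref 3 -> FAULT, frames=[2,3] (faults so far: 2)
  step 2: ref 2 -> HIT, frames=[2,3] (faults so far: 2)
  step 3: ref 2 -> HIT, frames=[2,3] (faults so far: 2)
  step 4: ref 1 -> FAULT, evict 3, frames=[2,1] (faults so far: 3)
  step 5: ref 2 -> HIT, frames=[2,1] (faults so far: 3)
  step 6: ref 1 -> HIT, frames=[2,1] (faults so far: 3)
  step 7: ref 1 -> HIT, frames=[2,1] (faults so far: 3)
  step 8: ref 5 -> FAULT, evict 1, frames=[2,5] (faults so far: 4)
  step 9: ref 5 -> HIT, frames=[2,5] (faults so far: 4)
  step 10: ref 4 -> FAULT, evict 2, frames=[4,5] (faults so far: 5)
  step 11: ref 4 -> HIT, frames=[4,5] (faults so far: 5)
  step 12: ref 5 -> HIT, frames=[4,5] (faults so far: 5)
  Optimal total faults: 5

Answer: 6 5 5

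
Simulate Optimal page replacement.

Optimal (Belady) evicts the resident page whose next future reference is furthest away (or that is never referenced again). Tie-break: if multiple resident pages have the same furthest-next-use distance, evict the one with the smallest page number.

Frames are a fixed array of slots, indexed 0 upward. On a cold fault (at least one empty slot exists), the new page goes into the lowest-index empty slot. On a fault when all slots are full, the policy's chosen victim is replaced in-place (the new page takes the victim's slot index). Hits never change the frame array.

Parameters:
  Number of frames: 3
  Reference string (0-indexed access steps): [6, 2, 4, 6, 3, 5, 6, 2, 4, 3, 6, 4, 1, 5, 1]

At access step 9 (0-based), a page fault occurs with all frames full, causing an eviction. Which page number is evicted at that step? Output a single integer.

Step 0: ref 6 -> FAULT, frames=[6,-,-]
Step 1: ref 2 -> FAULT, frames=[6,2,-]
Step 2: ref 4 -> FAULT, frames=[6,2,4]
Step 3: ref 6 -> HIT, frames=[6,2,4]
Step 4: ref 3 -> FAULT, evict 4, frames=[6,2,3]
Step 5: ref 5 -> FAULT, evict 3, frames=[6,2,5]
Step 6: ref 6 -> HIT, frames=[6,2,5]
Step 7: ref 2 -> HIT, frames=[6,2,5]
Step 8: ref 4 -> FAULT, evict 2, frames=[6,4,5]
Step 9: ref 3 -> FAULT, evict 5, frames=[6,4,3]
At step 9: evicted page 5

Answer: 5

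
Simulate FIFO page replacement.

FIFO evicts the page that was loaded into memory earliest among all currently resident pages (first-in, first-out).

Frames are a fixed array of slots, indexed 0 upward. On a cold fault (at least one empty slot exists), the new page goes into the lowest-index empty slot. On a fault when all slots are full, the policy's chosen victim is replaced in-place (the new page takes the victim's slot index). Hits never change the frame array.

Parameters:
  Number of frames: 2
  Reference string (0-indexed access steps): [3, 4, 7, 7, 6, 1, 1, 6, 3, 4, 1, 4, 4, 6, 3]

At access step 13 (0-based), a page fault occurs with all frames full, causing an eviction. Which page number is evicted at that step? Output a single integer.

Step 0: ref 3 -> FAULT, frames=[3,-]
Step 1: ref 4 -> FAULT, frames=[3,4]
Step 2: ref 7 -> FAULT, evict 3, frames=[7,4]
Step 3: ref 7 -> HIT, frames=[7,4]
Step 4: ref 6 -> FAULT, evict 4, frames=[7,6]
Step 5: ref 1 -> FAULT, evict 7, frames=[1,6]
Step 6: ref 1 -> HIT, frames=[1,6]
Step 7: ref 6 -> HIT, frames=[1,6]
Step 8: ref 3 -> FAULT, evict 6, frames=[1,3]
Step 9: ref 4 -> FAULT, evict 1, frames=[4,3]
Step 10: ref 1 -> FAULT, evict 3, frames=[4,1]
Step 11: ref 4 -> HIT, frames=[4,1]
Step 12: ref 4 -> HIT, frames=[4,1]
Step 13: ref 6 -> FAULT, evict 4, frames=[6,1]
At step 13: evicted page 4

Answer: 4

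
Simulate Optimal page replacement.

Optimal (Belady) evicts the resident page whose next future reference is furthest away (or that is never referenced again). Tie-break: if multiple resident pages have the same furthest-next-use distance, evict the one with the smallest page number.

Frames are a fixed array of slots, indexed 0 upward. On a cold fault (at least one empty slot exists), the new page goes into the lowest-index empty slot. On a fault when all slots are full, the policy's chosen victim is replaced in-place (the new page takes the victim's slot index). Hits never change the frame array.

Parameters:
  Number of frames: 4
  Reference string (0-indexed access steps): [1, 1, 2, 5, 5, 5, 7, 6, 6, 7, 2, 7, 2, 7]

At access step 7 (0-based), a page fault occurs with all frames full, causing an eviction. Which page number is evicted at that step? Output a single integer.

Answer: 1

Derivation:
Step 0: ref 1 -> FAULT, frames=[1,-,-,-]
Step 1: ref 1 -> HIT, frames=[1,-,-,-]
Step 2: ref 2 -> FAULT, frames=[1,2,-,-]
Step 3: ref 5 -> FAULT, frames=[1,2,5,-]
Step 4: ref 5 -> HIT, frames=[1,2,5,-]
Step 5: ref 5 -> HIT, frames=[1,2,5,-]
Step 6: ref 7 -> FAULT, frames=[1,2,5,7]
Step 7: ref 6 -> FAULT, evict 1, frames=[6,2,5,7]
At step 7: evicted page 1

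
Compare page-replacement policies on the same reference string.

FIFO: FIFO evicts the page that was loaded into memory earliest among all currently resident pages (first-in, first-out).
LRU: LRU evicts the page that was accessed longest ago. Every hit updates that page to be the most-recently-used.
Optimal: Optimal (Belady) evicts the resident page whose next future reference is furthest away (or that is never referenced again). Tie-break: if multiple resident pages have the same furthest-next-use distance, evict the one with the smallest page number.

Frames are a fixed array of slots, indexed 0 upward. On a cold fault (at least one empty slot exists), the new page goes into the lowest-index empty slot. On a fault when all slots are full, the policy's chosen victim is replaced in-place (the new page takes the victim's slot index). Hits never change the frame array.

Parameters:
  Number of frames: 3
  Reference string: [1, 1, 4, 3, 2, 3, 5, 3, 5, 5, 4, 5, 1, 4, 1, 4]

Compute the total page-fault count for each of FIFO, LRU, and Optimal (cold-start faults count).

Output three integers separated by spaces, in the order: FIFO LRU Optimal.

Answer: 7 7 6

Derivation:
--- FIFO ---
  step 0: ref 1 -> FAULT, frames=[1,-,-] (faults so far: 1)
  step 1: ref 1 -> HIT, frames=[1,-,-] (faults so far: 1)
  step 2: ref 4 -> FAULT, frames=[1,4,-] (faults so far: 2)
  step 3: ref 3 -> FAULT, frames=[1,4,3] (faults so far: 3)
  step 4: ref 2 -> FAULT, evict 1, frames=[2,4,3] (faults so far: 4)
  step 5: ref 3 -> HIT, frames=[2,4,3] (faults so far: 4)
  step 6: ref 5 -> FAULT, evict 4, frames=[2,5,3] (faults so far: 5)
  step 7: ref 3 -> HIT, frames=[2,5,3] (faults so far: 5)
  step 8: ref 5 -> HIT, frames=[2,5,3] (faults so far: 5)
  step 9: ref 5 -> HIT, frames=[2,5,3] (faults so far: 5)
  step 10: ref 4 -> FAULT, evict 3, frames=[2,5,4] (faults so far: 6)
  step 11: ref 5 -> HIT, frames=[2,5,4] (faults so far: 6)
  step 12: ref 1 -> FAULT, evict 2, frames=[1,5,4] (faults so far: 7)
  step 13: ref 4 -> HIT, frames=[1,5,4] (faults so far: 7)
  step 14: ref 1 -> HIT, frames=[1,5,4] (faults so far: 7)
  step 15: ref 4 -> HIT, frames=[1,5,4] (faults so far: 7)
  FIFO total faults: 7
--- LRU ---
  step 0: ref 1 -> FAULT, frames=[1,-,-] (faults so far: 1)
  step 1: ref 1 -> HIT, frames=[1,-,-] (faults so far: 1)
  step 2: ref 4 -> FAULT, frames=[1,4,-] (faults so far: 2)
  step 3: ref 3 -> FAULT, frames=[1,4,3] (faults so far: 3)
  step 4: ref 2 -> FAULT, evict 1, frames=[2,4,3] (faults so far: 4)
  step 5: ref 3 -> HIT, frames=[2,4,3] (faults so far: 4)
  step 6: ref 5 -> FAULT, evict 4, frames=[2,5,3] (faults so far: 5)
  step 7: ref 3 -> HIT, frames=[2,5,3] (faults so far: 5)
  step 8: ref 5 -> HIT, frames=[2,5,3] (faults so far: 5)
  step 9: ref 5 -> HIT, frames=[2,5,3] (faults so far: 5)
  step 10: ref 4 -> FAULT, evict 2, frames=[4,5,3] (faults so far: 6)
  step 11: ref 5 -> HIT, frames=[4,5,3] (faults so far: 6)
  step 12: ref 1 -> FAULT, evict 3, frames=[4,5,1] (faults so far: 7)
  step 13: ref 4 -> HIT, frames=[4,5,1] (faults so far: 7)
  step 14: ref 1 -> HIT, frames=[4,5,1] (faults so far: 7)
  step 15: ref 4 -> HIT, frames=[4,5,1] (faults so far: 7)
  LRU total faults: 7
--- Optimal ---
  step 0: ref 1 -> FAULT, frames=[1,-,-] (faults so far: 1)
  step 1: ref 1 -> HIT, frames=[1,-,-] (faults so far: 1)
  step 2: ref 4 -> FAULT, frames=[1,4,-] (faults so far: 2)
  step 3: ref 3 -> FAULT, frames=[1,4,3] (faults so far: 3)
  step 4: ref 2 -> FAULT, evict 1, frames=[2,4,3] (faults so far: 4)
  step 5: ref 3 -> HIT, frames=[2,4,3] (faults so far: 4)
  step 6: ref 5 -> FAULT, evict 2, frames=[5,4,3] (faults so far: 5)
  step 7: ref 3 -> HIT, frames=[5,4,3] (faults so far: 5)
  step 8: ref 5 -> HIT, frames=[5,4,3] (faults so far: 5)
  step 9: ref 5 -> HIT, frames=[5,4,3] (faults so far: 5)
  step 10: ref 4 -> HIT, frames=[5,4,3] (faults so far: 5)
  step 11: ref 5 -> HIT, frames=[5,4,3] (faults so far: 5)
  step 12: ref 1 -> FAULT, evict 3, frames=[5,4,1] (faults so far: 6)
  step 13: ref 4 -> HIT, frames=[5,4,1] (faults so far: 6)
  step 14: ref 1 -> HIT, frames=[5,4,1] (faults so far: 6)
  step 15: ref 4 -> HIT, frames=[5,4,1] (faults so far: 6)
  Optimal total faults: 6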